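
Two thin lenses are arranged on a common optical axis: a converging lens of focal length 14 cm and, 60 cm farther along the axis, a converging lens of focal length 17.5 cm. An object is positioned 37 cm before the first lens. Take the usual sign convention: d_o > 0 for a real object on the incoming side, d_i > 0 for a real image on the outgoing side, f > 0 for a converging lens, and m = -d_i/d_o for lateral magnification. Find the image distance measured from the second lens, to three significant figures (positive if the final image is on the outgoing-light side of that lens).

Lens 1: 1/d_i1 = 1/f_1 - 1/d_o1 = 1/14 - 1/37 = 0.04440 cm^-1, so d_i1 = 22.522 cm.
The intermediate image is 22.522 cm to the right of lens 1, so d_o2 = L - d_i1 = 60 - 22.522 = 37.478 cm.
Lens 2: 1/d_i2 = 1/f_2 - 1/d_o2 = 1/17.5 - 1/(37.478) = 0.03046 cm^-1, so d_i2 = 32.829 cm.

32.8 cm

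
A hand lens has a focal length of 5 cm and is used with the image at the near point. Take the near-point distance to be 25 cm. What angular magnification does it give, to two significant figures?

M = 1 + D/f = 1 + 25/5 = 6.000.

6.0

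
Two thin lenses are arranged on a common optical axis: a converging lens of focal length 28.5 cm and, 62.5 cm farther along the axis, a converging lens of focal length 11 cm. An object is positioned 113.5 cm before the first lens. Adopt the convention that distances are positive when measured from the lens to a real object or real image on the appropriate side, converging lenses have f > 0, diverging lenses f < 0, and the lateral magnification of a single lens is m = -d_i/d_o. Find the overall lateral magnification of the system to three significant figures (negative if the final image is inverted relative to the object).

0.274

First lens: d_i1 = 1/(1/28.5 - 1/113.5) = 38.056 cm.
m_1 = -(38.056)/113.5 = -0.3353.
That image sits 24.444 cm in front of the second lens, so d_o2 = 24.444 cm.
Second lens: d_i2 = 1/(1/11 - 1/(24.444)) = 20.000 cm.
m_2 = -(20.000)/(24.444) = -0.8182.
Overall magnification: m = m_1 m_2 = 0.2743.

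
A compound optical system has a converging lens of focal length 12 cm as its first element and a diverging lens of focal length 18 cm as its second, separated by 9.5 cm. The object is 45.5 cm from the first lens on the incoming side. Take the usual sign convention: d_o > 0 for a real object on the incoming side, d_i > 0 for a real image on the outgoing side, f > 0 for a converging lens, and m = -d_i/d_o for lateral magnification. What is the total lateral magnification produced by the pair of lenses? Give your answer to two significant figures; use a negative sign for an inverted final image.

First lens: d_i1 = 1/(1/12 - 1/45.5) = 16.299 cm.
m_1 = -(16.299)/45.5 = -0.3582.
Since 16.299 cm > 9.5 cm, the first image lies past the second lens and serves as a virtual object: d_o2 = L - d_i1 = -6.799 cm.
Second lens: d_i2 = 1/(1/(-18) - 1/(-6.799)) = 10.925 cm.
m_2 = -(10.925)/(-6.799) = 1.6069.
Total m = m_1 x m_2 = (-0.3582)(1.6069) = -0.5756.

-0.58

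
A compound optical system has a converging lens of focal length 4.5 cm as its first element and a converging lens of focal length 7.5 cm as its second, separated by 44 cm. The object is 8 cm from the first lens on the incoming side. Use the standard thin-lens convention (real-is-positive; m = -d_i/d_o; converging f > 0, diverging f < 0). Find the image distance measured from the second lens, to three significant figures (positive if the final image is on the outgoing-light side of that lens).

First lens: d_i1 = 1/(1/4.5 - 1/8) = 10.286 cm.
That image sits 33.714 cm in front of the second lens, so d_o2 = 33.714 cm.
Second lens: d_i2 = 1/(1/7.5 - 1/(33.714)) = 9.646 cm.

9.65 cm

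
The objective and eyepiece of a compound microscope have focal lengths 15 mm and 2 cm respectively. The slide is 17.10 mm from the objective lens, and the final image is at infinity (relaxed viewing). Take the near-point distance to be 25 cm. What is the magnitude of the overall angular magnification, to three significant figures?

Convert to cm: f_obj = 15 mm = 1.5 cm; d_o = 17.10 mm = 1.71 cm.
Objective: 1/d_i = 1/f_obj - 1/d_o = 1/1.5 - 1/1.71 = 0.08187 cm^-1, so d_i = 12.214 cm.
m_obj = -d_i/d_o = -12.214/1.71 = -7.143.
Eyepiece angular magnification (image at infinity): M_eye = D/f_e = 25/2 = 12.500.
Overall M = m_obj x M_eye = (-7.143)(12.500) = -89.29.
|M| = 89.29.

89.3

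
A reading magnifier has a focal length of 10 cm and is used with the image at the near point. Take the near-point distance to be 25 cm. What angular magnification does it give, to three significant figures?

M = 1 + D/f = 1 + 25/10 = 3.500.

3.50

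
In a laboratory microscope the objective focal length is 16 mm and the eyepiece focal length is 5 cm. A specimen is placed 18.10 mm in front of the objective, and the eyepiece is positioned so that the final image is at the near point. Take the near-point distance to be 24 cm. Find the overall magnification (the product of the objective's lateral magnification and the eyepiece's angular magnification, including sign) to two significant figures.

Convert to cm: f_obj = 16 mm = 1.6 cm; d_o = 18.10 mm = 1.81 cm.
Objective: 1/d_i = 1/f_obj - 1/d_o = 1/1.6 - 1/1.81 = 0.07251 cm^-1, so d_i = 13.790 cm.
m_obj = -d_i/d_o = -13.790/1.81 = -7.619.
Eyepiece angular magnification (image at near point): M_eye = 1 + D/f_e = 1 + 24/5 = 5.800.
Overall M = m_obj x M_eye = (-7.619)(5.800) = -44.19.

-44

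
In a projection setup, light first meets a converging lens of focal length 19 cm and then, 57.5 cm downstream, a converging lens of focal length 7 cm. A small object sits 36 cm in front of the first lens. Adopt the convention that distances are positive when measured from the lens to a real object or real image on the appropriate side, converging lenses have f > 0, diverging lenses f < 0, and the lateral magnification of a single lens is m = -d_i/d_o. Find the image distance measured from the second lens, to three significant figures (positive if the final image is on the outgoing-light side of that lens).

11.8 cm

Lens 1: 1/d_i1 = 1/f_1 - 1/d_o1 = 1/19 - 1/36 = 0.02485 cm^-1, so d_i1 = 40.235 cm.
Object distance for lens 2: d_o2 = 57.5 - 40.235 = 17.265 cm.
Lens 2: 1/d_i2 = 1/f_2 - 1/d_o2 = 1/7 - 1/(17.265) = 0.08494 cm^-1, so d_i2 = 11.774 cm.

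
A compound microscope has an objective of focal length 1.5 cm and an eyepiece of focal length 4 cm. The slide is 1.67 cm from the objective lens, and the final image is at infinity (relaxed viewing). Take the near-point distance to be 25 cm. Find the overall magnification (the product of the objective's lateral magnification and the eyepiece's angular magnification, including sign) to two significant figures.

Objective: 1/d_i = 1/f_obj - 1/d_o = 1/1.5 - 1/1.67 = 0.06786 cm^-1, so d_i = 14.735 cm.
m_obj = -d_i/d_o = -14.735/1.67 = -8.824.
Eyepiece angular magnification (image at infinity): M_eye = D/f_e = 25/4 = 6.250.
Overall M = m_obj x M_eye = (-8.824)(6.250) = -55.15.

-55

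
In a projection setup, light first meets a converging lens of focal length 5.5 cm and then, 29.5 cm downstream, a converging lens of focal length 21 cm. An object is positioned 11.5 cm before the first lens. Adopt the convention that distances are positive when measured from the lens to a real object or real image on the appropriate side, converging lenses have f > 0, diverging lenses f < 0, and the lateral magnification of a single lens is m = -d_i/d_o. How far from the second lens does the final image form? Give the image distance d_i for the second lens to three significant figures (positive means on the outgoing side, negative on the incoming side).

-195 cm

Lens 1: 1/d_i1 = 1/f_1 - 1/d_o1 = 1/5.5 - 1/11.5 = 0.09486 cm^-1, so d_i1 = 10.542 cm.
Object distance for lens 2: d_o2 = 29.5 - 10.542 = 18.958 cm.
Lens 2: 1/d_i2 = 1/f_2 - 1/d_o2 = 1/21 - 1/(18.958) = -0.00513 cm^-1, so d_i2 = -195.000 cm.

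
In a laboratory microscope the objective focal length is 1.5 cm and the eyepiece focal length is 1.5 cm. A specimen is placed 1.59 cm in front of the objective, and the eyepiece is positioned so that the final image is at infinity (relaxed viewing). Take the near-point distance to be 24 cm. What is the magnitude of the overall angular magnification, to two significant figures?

270

Objective: 1/d_i = 1/f_obj - 1/d_o = 1/1.5 - 1/1.59 = 0.03774 cm^-1, so d_i = 26.500 cm.
m_obj = -d_i/d_o = -26.500/1.59 = -16.667.
Eyepiece angular magnification (image at infinity): M_eye = D/f_e = 24/1.5 = 16.000.
Overall M = m_obj x M_eye = (-16.667)(16.000) = -266.67.
|M| = 266.67.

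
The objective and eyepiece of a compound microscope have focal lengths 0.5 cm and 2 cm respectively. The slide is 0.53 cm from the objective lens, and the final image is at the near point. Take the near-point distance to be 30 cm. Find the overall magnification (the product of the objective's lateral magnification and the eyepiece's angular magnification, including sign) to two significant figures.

-270

Objective: 1/d_i = 1/f_obj - 1/d_o = 1/0.5 - 1/0.53 = 0.11321 cm^-1, so d_i = 8.833 cm.
m_obj = -d_i/d_o = -8.833/0.53 = -16.667.
Eyepiece angular magnification (image at near point): M_eye = 1 + D/f_e = 1 + 30/2 = 16.000.
Overall M = m_obj x M_eye = (-16.667)(16.000) = -266.67.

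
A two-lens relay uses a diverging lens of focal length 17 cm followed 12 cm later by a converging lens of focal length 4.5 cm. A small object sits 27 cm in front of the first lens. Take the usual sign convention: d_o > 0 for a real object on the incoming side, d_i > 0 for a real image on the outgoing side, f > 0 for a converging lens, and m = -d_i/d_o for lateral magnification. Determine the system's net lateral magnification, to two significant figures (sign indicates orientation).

-0.097

Lens 1: 1/d_i1 = 1/f_1 - 1/d_o1 = 1/(-17) - 1/27 = -0.09586 cm^-1, so d_i1 = -10.432 cm.
m_1 = -(-10.432)/27 = 0.3864.
The intermediate image is virtual, 10.432 cm to the left of lens 1, so d_o2 = L - d_i1 = 12 - (-10.432) = 22.432 cm.
Lens 2: 1/d_i2 = 1/f_2 - 1/d_o2 = 1/4.5 - 1/(22.432) = 0.17764 cm^-1, so d_i2 = 5.629 cm.
m_2 = -(5.629)/(22.432) = -0.2510.
The system's lateral magnification is m_1 m_2 = (0.3864)(-0.2510) = -0.0970.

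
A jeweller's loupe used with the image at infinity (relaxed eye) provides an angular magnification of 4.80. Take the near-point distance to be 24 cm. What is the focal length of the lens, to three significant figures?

For the image at infinity, M = D/f.
f = D/M = 24/4.8 = 5.000 cm.

5.00 cm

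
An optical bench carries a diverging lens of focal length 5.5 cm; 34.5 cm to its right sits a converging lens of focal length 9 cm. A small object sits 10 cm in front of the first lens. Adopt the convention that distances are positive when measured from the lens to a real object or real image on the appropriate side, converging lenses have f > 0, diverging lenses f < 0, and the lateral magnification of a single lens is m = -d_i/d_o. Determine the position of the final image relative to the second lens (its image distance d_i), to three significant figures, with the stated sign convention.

11.8 cm

Lens 1: 1/d_i1 = 1/f_1 - 1/d_o1 = 1/(-5.5) - 1/10 = -0.28182 cm^-1, so d_i1 = -3.548 cm.
With d_i1 < 0 the first image is virtual and lies on the object side; the object distance for lens 2 is d_o2 = 34.5 - (-3.548) = 38.048 cm.
Lens 2: 1/d_i2 = 1/f_2 - 1/d_o2 = 1/9 - 1/(38.048) = 0.08483 cm^-1, so d_i2 = 11.788 cm.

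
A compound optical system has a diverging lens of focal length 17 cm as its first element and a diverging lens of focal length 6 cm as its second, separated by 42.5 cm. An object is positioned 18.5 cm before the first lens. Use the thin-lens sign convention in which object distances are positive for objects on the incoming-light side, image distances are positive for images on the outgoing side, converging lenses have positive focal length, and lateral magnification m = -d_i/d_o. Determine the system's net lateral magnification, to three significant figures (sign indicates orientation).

First lens: d_i1 = 1/(1/(-17) - 1/18.5) = -8.859 cm.
m_1 = -(-8.859)/18.5 = 0.4789.
With d_i1 < 0 the first image is virtual and lies on the object side; the object distance for lens 2 is d_o2 = 42.5 - (-8.859) = 51.359 cm.
Second lens: d_i2 = 1/(1/(-6) - 1/(51.359)) = -5.372 cm.
m_2 = -(-5.372)/(51.359) = 0.1046.
The system's lateral magnification is m_1 m_2 = (0.4789)(0.1046) = 0.0501.

0.0501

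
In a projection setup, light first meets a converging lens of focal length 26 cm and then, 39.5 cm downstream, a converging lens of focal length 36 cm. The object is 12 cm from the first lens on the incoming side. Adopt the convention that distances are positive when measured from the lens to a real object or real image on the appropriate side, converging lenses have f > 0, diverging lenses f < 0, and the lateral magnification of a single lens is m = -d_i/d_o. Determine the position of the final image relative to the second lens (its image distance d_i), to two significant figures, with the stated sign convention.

86 cm

First lens: d_i1 = 1/(1/26 - 1/12) = -22.286 cm.
With d_i1 < 0 the first image is virtual and lies on the object side; the object distance for lens 2 is d_o2 = 39.5 - (-22.286) = 61.786 cm.
Second lens: d_i2 = 1/(1/36 - 1/(61.786)) = 86.260 cm.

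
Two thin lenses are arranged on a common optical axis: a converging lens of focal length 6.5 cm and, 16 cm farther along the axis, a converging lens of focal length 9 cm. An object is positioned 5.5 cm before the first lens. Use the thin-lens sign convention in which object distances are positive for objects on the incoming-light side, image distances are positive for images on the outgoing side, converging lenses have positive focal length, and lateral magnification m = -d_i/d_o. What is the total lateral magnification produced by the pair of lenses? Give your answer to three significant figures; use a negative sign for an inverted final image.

Applying the thin-lens equation to the first lens, 1/6.5 = 1/5.5 + 1/d_i1, which gives d_i1 = -35.750 cm.
Its lateral magnification is m_1 = -d_i1/d_o1 = -(-35.750)/5.5 = 6.5000.
With d_i1 < 0 the first image is virtual and lies on the object side; the object distance for lens 2 is d_o2 = 16 - (-35.750) = 51.750 cm.
Applying the thin-lens equation again with f_2 = 9 cm and d_o2 = 51.750 cm gives d_i2 = 10.895 cm.
m_2 = -(10.895)/(51.750) = -0.2105.
Total m = m_1 x m_2 = (6.5000)(-0.2105) = -1.3684.

-1.37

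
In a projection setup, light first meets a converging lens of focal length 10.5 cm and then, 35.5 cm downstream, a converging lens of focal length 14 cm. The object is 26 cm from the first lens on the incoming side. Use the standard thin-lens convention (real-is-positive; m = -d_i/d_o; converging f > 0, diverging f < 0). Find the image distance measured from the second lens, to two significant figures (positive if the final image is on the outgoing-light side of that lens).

64 cm

Applying the thin-lens equation to the first lens, 1/10.5 = 1/26 + 1/d_i1, which gives d_i1 = 17.613 cm.
The intermediate image is 17.613 cm to the right of lens 1, so d_o2 = L - d_i1 = 35.5 - 17.613 = 17.887 cm.
Applying the thin-lens equation again with f_2 = 14 cm and d_o2 = 17.887 cm gives d_i2 = 64.423 cm.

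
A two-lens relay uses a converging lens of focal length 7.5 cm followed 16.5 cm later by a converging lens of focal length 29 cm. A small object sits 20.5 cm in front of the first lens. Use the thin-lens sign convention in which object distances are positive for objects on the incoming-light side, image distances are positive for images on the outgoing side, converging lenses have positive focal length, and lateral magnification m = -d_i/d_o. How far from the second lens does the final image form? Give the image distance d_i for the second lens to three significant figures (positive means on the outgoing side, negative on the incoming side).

-5.57 cm

First lens: d_i1 = 1/(1/7.5 - 1/20.5) = 11.827 cm.
That image sits 4.673 cm in front of the second lens, so d_o2 = 4.673 cm.
Second lens: d_i2 = 1/(1/29 - 1/(4.673)) = -5.571 cm.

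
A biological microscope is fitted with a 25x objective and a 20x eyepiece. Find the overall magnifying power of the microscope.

500

The overall magnification of a compound microscope is the product of the objective and eyepiece magnifications:
M = M_obj x M_eye = 25 x 20 = 500.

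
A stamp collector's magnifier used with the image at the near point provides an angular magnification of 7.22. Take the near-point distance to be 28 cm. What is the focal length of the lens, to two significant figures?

4.5 cm

For the image at the near point, M = 1 + D/f.
f = D/(M - 1) = 28/(7.22 - 1) = 4.502 cm.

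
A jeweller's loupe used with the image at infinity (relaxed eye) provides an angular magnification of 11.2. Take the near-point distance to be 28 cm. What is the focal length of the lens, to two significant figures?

2.5 cm

For the image at infinity, M = D/f.
f = D/M = 28/11.2 = 2.500 cm.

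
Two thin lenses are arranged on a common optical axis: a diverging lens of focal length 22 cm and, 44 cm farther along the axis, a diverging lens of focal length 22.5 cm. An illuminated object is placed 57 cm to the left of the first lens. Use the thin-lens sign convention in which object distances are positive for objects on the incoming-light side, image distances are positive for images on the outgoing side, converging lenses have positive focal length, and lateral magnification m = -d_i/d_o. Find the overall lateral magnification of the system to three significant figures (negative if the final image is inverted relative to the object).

0.0761

Lens 1: 1/d_i1 = 1/f_1 - 1/d_o1 = 1/(-22) - 1/57 = -0.06300 cm^-1, so d_i1 = -15.873 cm.
m_1 = -(-15.873)/57 = 0.2785.
The intermediate image is virtual, 15.873 cm to the left of lens 1, so d_o2 = L - d_i1 = 44 - (-15.873) = 59.873 cm.
Lens 2: 1/d_i2 = 1/f_2 - 1/d_o2 = 1/(-22.5) - 1/(59.873) = -0.06115 cm^-1, so d_i2 = -16.354 cm.
m_2 = -(-16.354)/(59.873) = 0.2731.
Overall magnification: m = m_1 m_2 = 0.0761.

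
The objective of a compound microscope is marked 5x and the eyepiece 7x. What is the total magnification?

35

The overall magnification of a compound microscope is the product of the objective and eyepiece magnifications:
M = M_obj x M_eye = 5 x 7 = 35.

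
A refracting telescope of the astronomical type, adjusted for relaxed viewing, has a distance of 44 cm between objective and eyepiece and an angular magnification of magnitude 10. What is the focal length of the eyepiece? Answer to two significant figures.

4.0 cm

In normal adjustment the tube length equals f_obj + f_eye and |M| = f_obj/f_eye.
So f_obj = 10 f_eye and 10 f_eye + f_eye = 44 cm, giving f_eye = 44/11 = 4.000 cm and f_obj = 40.000 cm.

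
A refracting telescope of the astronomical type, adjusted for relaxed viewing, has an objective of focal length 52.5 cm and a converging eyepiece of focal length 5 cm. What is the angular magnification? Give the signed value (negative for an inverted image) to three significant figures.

M = -f_obj/f_eye = -52.5/(5) = -10.500.

-10.5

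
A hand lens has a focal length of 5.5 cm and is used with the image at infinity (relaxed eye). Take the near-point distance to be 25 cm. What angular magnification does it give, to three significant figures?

M = D/f = 25/5.5 = 4.545.

4.55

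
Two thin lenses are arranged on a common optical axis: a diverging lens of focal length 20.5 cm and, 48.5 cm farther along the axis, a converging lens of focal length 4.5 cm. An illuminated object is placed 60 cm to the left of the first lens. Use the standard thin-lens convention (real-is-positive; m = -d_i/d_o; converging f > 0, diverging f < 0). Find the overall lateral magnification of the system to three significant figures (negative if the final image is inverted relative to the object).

-0.0193

Applying the thin-lens equation to the first lens, 1/(-20.5) = 1/60 + 1/d_i1, which gives d_i1 = -15.280 cm.
Its lateral magnification is m_1 = -d_i1/d_o1 = -(-15.280)/60 = 0.2547.
With d_i1 < 0 the first image is virtual and lies on the object side; the object distance for lens 2 is d_o2 = 48.5 - (-15.280) = 63.780 cm.
Applying the thin-lens equation again with f_2 = 4.5 cm and d_o2 = 63.780 cm gives d_i2 = 4.842 cm.
m_2 = -(4.842)/(63.780) = -0.0759.
Total m = m_1 x m_2 = (0.2547)(-0.0759) = -0.0193.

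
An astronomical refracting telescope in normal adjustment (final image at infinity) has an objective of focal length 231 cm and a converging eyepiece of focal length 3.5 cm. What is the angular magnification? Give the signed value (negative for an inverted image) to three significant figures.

-66.0

M = -f_obj/f_eye = -231/(3.5) = -66.000.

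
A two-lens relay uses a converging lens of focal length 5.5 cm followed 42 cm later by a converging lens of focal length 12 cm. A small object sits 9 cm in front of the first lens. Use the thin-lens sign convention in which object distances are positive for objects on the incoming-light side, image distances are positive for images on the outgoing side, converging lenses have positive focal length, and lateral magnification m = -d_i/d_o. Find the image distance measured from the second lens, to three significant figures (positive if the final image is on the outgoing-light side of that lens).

First lens: d_i1 = 1/(1/5.5 - 1/9) = 14.143 cm.
Object distance for lens 2: d_o2 = 42 - 14.143 = 27.857 cm.
Second lens: d_i2 = 1/(1/12 - 1/(27.857)) = 21.081 cm.

21.1 cm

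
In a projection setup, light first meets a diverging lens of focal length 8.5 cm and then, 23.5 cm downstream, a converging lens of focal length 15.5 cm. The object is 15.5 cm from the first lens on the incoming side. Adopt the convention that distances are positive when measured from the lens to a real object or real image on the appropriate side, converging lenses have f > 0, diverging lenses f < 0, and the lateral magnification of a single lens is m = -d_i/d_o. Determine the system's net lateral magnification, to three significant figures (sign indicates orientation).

First lens: d_i1 = 1/(1/(-8.5) - 1/15.5) = -5.490 cm.
m_1 = -(-5.490)/15.5 = 0.3542.
With d_i1 < 0 the first image is virtual and lies on the object side; the object distance for lens 2 is d_o2 = 23.5 - (-5.490) = 28.990 cm.
Second lens: d_i2 = 1/(1/15.5 - 1/(28.990)) = 33.310 cm.
m_2 = -(33.310)/(28.990) = -1.1490.
The system's lateral magnification is m_1 m_2 = (0.3542)(-1.1490) = -0.4069.

-0.407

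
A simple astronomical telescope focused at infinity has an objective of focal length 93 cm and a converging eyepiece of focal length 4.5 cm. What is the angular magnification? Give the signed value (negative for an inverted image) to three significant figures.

-20.7

M = -f_obj/f_eye = -93/(4.5) = -20.667.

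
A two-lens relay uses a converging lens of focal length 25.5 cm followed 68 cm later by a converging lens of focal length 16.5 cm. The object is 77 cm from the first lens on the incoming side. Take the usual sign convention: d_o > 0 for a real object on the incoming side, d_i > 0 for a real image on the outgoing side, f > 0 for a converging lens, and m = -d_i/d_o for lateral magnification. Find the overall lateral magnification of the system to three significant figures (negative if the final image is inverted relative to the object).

0.611

Applying the thin-lens equation to the first lens, 1/25.5 = 1/77 + 1/d_i1, which gives d_i1 = 38.126 cm.
Its lateral magnification is m_1 = -d_i1/d_o1 = -(38.126)/77 = -0.4951.
Object distance for lens 2: d_o2 = 68 - 38.126 = 29.874 cm.
Applying the thin-lens equation again with f_2 = 16.5 cm and d_o2 = 29.874 cm gives d_i2 = 36.857 cm.
m_2 = -(36.857)/(29.874) = -1.2338.
Total m = m_1 x m_2 = (-0.4951)(-1.2338) = 0.6109.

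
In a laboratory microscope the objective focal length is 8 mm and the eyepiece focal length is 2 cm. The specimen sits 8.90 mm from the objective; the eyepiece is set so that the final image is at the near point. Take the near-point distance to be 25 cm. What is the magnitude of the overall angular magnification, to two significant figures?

120

Convert to cm: f_obj = 8 mm = 0.8 cm; d_o = 8.90 mm = 0.89 cm.
Objective: 1/d_i = 1/f_obj - 1/d_o = 1/0.8 - 1/0.89 = 0.12640 cm^-1, so d_i = 7.911 cm.
m_obj = -d_i/d_o = -7.911/0.89 = -8.889.
Eyepiece angular magnification (image at near point): M_eye = 1 + D/f_e = 1 + 25/2 = 13.500.
Overall M = m_obj x M_eye = (-8.889)(13.500) = -120.00.
|M| = 120.00.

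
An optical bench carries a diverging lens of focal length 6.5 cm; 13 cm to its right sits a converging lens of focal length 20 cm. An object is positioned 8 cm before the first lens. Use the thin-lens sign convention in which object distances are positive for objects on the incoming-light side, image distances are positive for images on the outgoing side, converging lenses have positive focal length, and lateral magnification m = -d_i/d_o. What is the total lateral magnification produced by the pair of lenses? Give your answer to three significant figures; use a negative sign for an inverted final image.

Applying the thin-lens equation to the first lens, 1/(-6.5) = 1/8 + 1/d_i1, which gives d_i1 = -3.586 cm.
Its lateral magnification is m_1 = -d_i1/d_o1 = -(-3.586)/8 = 0.4483.
The intermediate image is virtual, 3.586 cm to the left of lens 1, so d_o2 = L - d_i1 = 13 - (-3.586) = 16.586 cm.
Applying the thin-lens equation again with f_2 = 20 cm and d_o2 = 16.586 cm gives d_i2 = -97.172 cm.
m_2 = -(-97.172)/(16.586) = 5.8586.
The system's lateral magnification is m_1 m_2 = (0.4483)(5.8586) = 2.6263.

2.63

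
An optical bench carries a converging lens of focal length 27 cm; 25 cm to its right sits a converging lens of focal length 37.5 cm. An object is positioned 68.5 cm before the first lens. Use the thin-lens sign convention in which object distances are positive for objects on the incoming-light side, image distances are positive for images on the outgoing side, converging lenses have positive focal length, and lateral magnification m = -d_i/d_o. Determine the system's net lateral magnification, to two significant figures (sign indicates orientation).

-0.43

Applying the thin-lens equation to the first lens, 1/27 = 1/68.5 + 1/d_i1, which gives d_i1 = 44.566 cm.
Its lateral magnification is m_1 = -d_i1/d_o1 = -(44.566)/68.5 = -0.6506.
This image would form 44.566 cm past lens 1, i.e. 19.566 cm beyond lens 2, so it is a virtual object for lens 2: d_o2 = 25 - 44.566 = -19.566 cm.
Applying the thin-lens equation again with f_2 = 37.5 cm and d_o2 = -19.566 cm gives d_i2 = 12.858 cm.
m_2 = -(12.858)/(-19.566) = 0.6571.
The system's lateral magnification is m_1 m_2 = (-0.6506)(0.6571) = -0.4275.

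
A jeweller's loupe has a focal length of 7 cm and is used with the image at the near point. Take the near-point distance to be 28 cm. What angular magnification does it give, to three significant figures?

5.00

M = 1 + D/f = 1 + 28/7 = 5.000.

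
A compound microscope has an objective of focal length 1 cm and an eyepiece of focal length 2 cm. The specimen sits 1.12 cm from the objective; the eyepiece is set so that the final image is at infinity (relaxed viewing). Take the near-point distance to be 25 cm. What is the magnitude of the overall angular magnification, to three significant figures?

Objective: 1/d_i = 1/f_obj - 1/d_o = 1/1 - 1/1.12 = 0.10714 cm^-1, so d_i = 9.333 cm.
m_obj = -d_i/d_o = -9.333/1.12 = -8.333.
Eyepiece angular magnification (image at infinity): M_eye = D/f_e = 25/2 = 12.500.
Overall M = m_obj x M_eye = (-8.333)(12.500) = -104.17.
|M| = 104.17.

104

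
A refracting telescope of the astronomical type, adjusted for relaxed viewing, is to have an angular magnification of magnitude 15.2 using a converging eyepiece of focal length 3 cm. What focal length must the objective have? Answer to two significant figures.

46 cm

|M| = f_obj/|f_eye|, so f_obj = |M| x |f_eye| = 15.2 x 3 = 45.600 cm.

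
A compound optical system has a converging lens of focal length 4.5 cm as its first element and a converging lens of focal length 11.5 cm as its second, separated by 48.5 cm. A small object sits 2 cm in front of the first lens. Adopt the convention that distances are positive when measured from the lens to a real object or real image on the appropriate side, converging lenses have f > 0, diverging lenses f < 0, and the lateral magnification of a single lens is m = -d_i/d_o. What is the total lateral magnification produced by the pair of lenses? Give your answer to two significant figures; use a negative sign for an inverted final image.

-0.51

First lens: d_i1 = 1/(1/4.5 - 1/2) = -3.600 cm.
m_1 = -(-3.600)/2 = 1.8000.
With d_i1 < 0 the first image is virtual and lies on the object side; the object distance for lens 2 is d_o2 = 48.5 - (-3.600) = 52.100 cm.
Second lens: d_i2 = 1/(1/11.5 - 1/(52.100)) = 14.757 cm.
m_2 = -(14.757)/(52.100) = -0.2833.
Overall magnification: m = m_1 m_2 = -0.5099.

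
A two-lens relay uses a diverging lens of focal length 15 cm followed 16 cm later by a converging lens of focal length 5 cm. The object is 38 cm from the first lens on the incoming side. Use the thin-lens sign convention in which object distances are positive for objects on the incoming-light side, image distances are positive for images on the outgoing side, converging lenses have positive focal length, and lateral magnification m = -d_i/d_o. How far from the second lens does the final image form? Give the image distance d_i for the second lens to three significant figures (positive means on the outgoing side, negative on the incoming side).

Applying the thin-lens equation to the first lens, 1/(-15) = 1/38 + 1/d_i1, which gives d_i1 = -10.755 cm.
The intermediate image is virtual, 10.755 cm to the left of lens 1, so d_o2 = L - d_i1 = 16 - (-10.755) = 26.755 cm.
Applying the thin-lens equation again with f_2 = 5 cm and d_o2 = 26.755 cm gives d_i2 = 6.149 cm.

6.15 cm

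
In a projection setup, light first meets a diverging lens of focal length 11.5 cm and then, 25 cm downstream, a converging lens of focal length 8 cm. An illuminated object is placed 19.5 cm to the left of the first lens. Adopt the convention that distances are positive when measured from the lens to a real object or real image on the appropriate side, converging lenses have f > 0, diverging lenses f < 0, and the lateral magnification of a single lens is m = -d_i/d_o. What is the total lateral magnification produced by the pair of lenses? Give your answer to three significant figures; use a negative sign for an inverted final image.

Lens 1: 1/d_i1 = 1/f_1 - 1/d_o1 = 1/(-11.5) - 1/19.5 = -0.13824 cm^-1, so d_i1 = -7.234 cm.
m_1 = -(-7.234)/19.5 = 0.3710.
The intermediate image is virtual, 7.234 cm to the left of lens 1, so d_o2 = L - d_i1 = 25 - (-7.234) = 32.234 cm.
Lens 2: 1/d_i2 = 1/f_2 - 1/d_o2 = 1/8 - 1/(32.234) = 0.09398 cm^-1, so d_i2 = 10.641 cm.
m_2 = -(10.641)/(32.234) = -0.3301.
Total m = m_1 x m_2 = (0.3710)(-0.3301) = -0.1225.

-0.122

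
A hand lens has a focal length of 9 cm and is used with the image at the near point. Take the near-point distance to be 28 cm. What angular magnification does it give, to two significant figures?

4.1

M = 1 + D/f = 1 + 28/9 = 4.111.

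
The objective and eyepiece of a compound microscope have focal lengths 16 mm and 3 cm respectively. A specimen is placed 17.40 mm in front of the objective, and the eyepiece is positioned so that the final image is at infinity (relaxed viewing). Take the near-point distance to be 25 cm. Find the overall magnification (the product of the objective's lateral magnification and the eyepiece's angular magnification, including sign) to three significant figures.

-95.2

Convert to cm: f_obj = 16 mm = 1.6 cm; d_o = 17.40 mm = 1.74 cm.
Objective: 1/d_i = 1/f_obj - 1/d_o = 1/1.6 - 1/1.74 = 0.05029 cm^-1, so d_i = 19.886 cm.
m_obj = -d_i/d_o = -19.886/1.74 = -11.429.
Eyepiece angular magnification (image at infinity): M_eye = D/f_e = 25/3 = 8.333.
Overall M = m_obj x M_eye = (-11.429)(8.333) = -95.24.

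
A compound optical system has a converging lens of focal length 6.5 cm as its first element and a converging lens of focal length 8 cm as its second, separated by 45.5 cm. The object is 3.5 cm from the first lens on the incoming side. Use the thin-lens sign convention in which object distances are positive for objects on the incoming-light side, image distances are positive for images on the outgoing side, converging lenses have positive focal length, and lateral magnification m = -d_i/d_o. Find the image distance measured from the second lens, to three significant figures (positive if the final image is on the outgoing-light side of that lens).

First lens: d_i1 = 1/(1/6.5 - 1/3.5) = -7.583 cm.
With d_i1 < 0 the first image is virtual and lies on the object side; the object distance for lens 2 is d_o2 = 45.5 - (-7.583) = 53.083 cm.
Second lens: d_i2 = 1/(1/8 - 1/(53.083)) = 9.420 cm.

9.42 cm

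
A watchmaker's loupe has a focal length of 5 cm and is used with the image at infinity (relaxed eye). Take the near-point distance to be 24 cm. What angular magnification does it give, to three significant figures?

M = D/f = 24/5 = 4.800.

4.80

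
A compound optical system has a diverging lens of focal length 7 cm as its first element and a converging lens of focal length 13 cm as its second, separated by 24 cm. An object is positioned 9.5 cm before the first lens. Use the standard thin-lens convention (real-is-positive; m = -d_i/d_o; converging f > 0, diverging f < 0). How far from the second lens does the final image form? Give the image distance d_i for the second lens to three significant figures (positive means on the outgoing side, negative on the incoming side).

24.2 cm

Applying the thin-lens equation to the first lens, 1/(-7) = 1/9.5 + 1/d_i1, which gives d_i1 = -4.030 cm.
With d_i1 < 0 the first image is virtual and lies on the object side; the object distance for lens 2 is d_o2 = 24 - (-4.030) = 28.030 cm.
Applying the thin-lens equation again with f_2 = 13 cm and d_o2 = 28.030 cm gives d_i2 = 24.244 cm.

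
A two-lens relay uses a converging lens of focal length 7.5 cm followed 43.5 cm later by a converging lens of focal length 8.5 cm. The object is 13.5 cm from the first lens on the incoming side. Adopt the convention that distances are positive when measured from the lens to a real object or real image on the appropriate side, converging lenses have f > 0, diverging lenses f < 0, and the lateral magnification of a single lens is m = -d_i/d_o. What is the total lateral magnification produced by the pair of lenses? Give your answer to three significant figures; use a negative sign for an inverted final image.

Lens 1: 1/d_i1 = 1/f_1 - 1/d_o1 = 1/7.5 - 1/13.5 = 0.05926 cm^-1, so d_i1 = 16.875 cm.
m_1 = -(16.875)/13.5 = -1.2500.
The intermediate image is 16.875 cm to the right of lens 1, so d_o2 = L - d_i1 = 43.5 - 16.875 = 26.625 cm.
Lens 2: 1/d_i2 = 1/f_2 - 1/d_o2 = 1/8.5 - 1/(26.625) = 0.08009 cm^-1, so d_i2 = 12.486 cm.
m_2 = -(12.486)/(26.625) = -0.4690.
The system's lateral magnification is m_1 m_2 = (-1.2500)(-0.4690) = 0.5862.

0.586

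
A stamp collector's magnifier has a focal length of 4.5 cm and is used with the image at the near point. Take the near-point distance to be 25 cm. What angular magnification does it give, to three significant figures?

6.56

M = 1 + D/f = 1 + 25/4.5 = 6.556.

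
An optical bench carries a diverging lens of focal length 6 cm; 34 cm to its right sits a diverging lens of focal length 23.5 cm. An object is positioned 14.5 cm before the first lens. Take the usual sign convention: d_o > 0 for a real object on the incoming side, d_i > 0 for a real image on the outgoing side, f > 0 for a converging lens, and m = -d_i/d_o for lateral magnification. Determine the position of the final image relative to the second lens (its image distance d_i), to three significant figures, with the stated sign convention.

-14.6 cm

First lens: d_i1 = 1/(1/(-6) - 1/14.5) = -4.244 cm.
With d_i1 < 0 the first image is virtual and lies on the object side; the object distance for lens 2 is d_o2 = 34 - (-4.244) = 38.244 cm.
Second lens: d_i2 = 1/(1/(-23.5) - 1/(38.244)) = -14.556 cm.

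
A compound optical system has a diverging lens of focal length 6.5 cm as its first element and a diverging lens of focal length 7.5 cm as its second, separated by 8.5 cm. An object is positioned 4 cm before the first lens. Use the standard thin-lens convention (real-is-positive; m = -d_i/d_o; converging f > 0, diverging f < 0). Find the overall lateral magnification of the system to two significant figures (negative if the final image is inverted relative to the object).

First lens: d_i1 = 1/(1/(-6.5) - 1/4) = -2.476 cm.
m_1 = -(-2.476)/4 = 0.6190.
With d_i1 < 0 the first image is virtual and lies on the object side; the object distance for lens 2 is d_o2 = 8.5 - (-2.476) = 10.976 cm.
Second lens: d_i2 = 1/(1/(-7.5) - 1/(10.976)) = -4.456 cm.
m_2 = -(-4.456)/(10.976) = 0.4059.
Total m = m_1 x m_2 = (0.6190)(0.4059) = 0.2513.

0.25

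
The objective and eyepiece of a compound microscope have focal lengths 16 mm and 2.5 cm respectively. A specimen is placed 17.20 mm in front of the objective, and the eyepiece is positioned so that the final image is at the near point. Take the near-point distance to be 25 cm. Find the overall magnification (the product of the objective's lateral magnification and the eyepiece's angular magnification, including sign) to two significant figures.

-150

Convert to cm: f_obj = 16 mm = 1.6 cm; d_o = 17.20 mm = 1.72 cm.
Objective: 1/d_i = 1/f_obj - 1/d_o = 1/1.6 - 1/1.72 = 0.04360 cm^-1, so d_i = 22.933 cm.
m_obj = -d_i/d_o = -22.933/1.72 = -13.333.
Eyepiece angular magnification (image at near point): M_eye = 1 + D/f_e = 1 + 25/2.5 = 11.000.
Overall M = m_obj x M_eye = (-13.333)(11.000) = -146.67.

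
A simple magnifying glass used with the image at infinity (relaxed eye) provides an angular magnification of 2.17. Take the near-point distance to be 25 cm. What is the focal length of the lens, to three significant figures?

11.5 cm

For the image at infinity, M = D/f.
f = D/M = 25/2.17 = 11.521 cm.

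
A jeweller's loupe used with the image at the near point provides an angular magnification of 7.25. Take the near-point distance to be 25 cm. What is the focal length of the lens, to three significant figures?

For the image at the near point, M = 1 + D/f.
f = D/(M - 1) = 25/(7.25 - 1) = 4.000 cm.

4.00 cm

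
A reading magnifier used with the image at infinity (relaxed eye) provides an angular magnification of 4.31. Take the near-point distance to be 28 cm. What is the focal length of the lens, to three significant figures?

6.50 cm

For the image at infinity, M = D/f.
f = D/M = 28/4.31 = 6.497 cm.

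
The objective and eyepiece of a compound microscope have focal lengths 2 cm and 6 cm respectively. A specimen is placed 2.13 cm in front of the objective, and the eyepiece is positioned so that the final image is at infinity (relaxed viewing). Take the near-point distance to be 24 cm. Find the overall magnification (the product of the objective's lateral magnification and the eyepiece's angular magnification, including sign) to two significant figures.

Objective: 1/d_i = 1/f_obj - 1/d_o = 1/2 - 1/2.13 = 0.03052 cm^-1, so d_i = 32.769 cm.
m_obj = -d_i/d_o = -32.769/2.13 = -15.385.
Eyepiece angular magnification (image at infinity): M_eye = D/f_e = 24/6 = 4.000.
Overall M = m_obj x M_eye = (-15.385)(4.000) = -61.54.

-62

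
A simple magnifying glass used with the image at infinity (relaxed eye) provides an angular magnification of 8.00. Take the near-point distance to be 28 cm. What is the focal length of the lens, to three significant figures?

3.50 cm

For the image at infinity, M = D/f.
f = D/M = 28/8.0 = 3.500 cm.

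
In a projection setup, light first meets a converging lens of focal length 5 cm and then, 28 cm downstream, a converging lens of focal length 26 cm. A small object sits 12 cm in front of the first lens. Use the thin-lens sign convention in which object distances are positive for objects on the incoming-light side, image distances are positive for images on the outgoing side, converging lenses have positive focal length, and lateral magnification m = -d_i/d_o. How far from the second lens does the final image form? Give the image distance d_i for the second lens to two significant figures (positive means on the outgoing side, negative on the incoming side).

Lens 1: 1/d_i1 = 1/f_1 - 1/d_o1 = 1/5 - 1/12 = 0.11667 cm^-1, so d_i1 = 8.571 cm.
The intermediate image is 8.571 cm to the right of lens 1, so d_o2 = L - d_i1 = 28 - 8.571 = 19.429 cm.
Lens 2: 1/d_i2 = 1/f_2 - 1/d_o2 = 1/26 - 1/(19.429) = -0.01301 cm^-1, so d_i2 = -76.870 cm.

-77 cm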